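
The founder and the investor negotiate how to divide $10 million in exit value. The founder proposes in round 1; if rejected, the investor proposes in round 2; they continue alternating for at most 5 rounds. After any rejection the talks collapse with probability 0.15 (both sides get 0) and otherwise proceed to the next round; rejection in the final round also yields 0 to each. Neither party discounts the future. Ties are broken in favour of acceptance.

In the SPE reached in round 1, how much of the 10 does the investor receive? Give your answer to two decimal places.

Round 5 (the founder proposes): rejection yields 0 for the investor; the founder offers 0 and keeps 10.
Round 4 (the investor proposes): rejecting gives the founder an expected 0.85 × 10 = 8.5; the investor offers that and keeps 1.5.
Round 3 (the founder proposes): rejecting gives the investor an expected 0.85 × 1.5 = 1.275; the founder offers that and keeps 8.725.
Round 2 (the investor proposes): rejecting gives the founder an expected 0.85 × 8.725 = 7.41625. The investor offers 7.41625 and keeps 10 − 7.41625 = 2.58375.
Round 1 (the founder proposes): rejecting gives the investor an expected 0.85 × 2.58375 = 2.1961875, so the founder offers 2.1961875, keeping 7.8038125.

2.20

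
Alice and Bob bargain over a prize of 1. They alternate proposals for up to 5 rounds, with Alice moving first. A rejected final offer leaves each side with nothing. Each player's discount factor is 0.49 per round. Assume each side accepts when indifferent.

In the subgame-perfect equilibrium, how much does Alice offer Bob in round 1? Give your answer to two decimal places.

0.31

Round 5 (Alice proposes): Bob will accept anything ≥ 0, so Alice offers 0 and keeps 1.
Round 4 (Bob proposes): Alice can get 1 next round, worth 0.49 × 1 = 0.49 now, so Bob offers 0.49, keeping 0.51.
Round 3 (Alice proposes): Bob can get 0.51 next round, worth 0.49 × 0.51 = 0.2499 now, so Alice offers 0.2499, keeping 0.7501.
Round 2 (Bob proposes): Alice can get 0.7501 next round, worth 0.49 × 0.7501 = 0.367549 now, so Bob offers 0.367549, keeping 0.632451.
Round 1 (Alice proposes): Bob can get 0.632451 next round, worth 0.49 × 0.632451 = 0.30990099 now. Alice offers 0.30990099 and keeps 1 − 0.30990099 = 0.69009901.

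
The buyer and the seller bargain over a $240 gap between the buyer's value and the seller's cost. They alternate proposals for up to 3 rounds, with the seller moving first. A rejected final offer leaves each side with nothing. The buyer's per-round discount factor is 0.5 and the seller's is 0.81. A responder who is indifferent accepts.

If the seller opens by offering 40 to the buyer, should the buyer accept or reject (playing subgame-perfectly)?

Round 3 (the seller proposes): the buyer will accept anything ≥ 0, so the seller offers 0 and keeps 240.
Round 2 (the buyer proposes): the seller can get 240 next round, worth 0.81 × 240 = 194.4 now, so the buyer offers 194.4, keeping 45.6.
So by rejecting in round 1, the buyer gets 45.6 next round, worth 0.5 × 45.6 = 22.8 now.
Offer 40 ≥ 22.8, so the buyer accepts.

Accept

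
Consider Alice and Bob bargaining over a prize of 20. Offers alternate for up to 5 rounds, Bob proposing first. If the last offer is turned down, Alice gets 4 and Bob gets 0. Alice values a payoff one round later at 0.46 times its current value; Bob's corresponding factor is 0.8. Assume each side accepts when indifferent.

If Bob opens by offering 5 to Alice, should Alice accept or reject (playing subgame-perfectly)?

Accept

Work out Alice's continuation value if the offer is rejected.
Round 5 (Bob proposes): Alice gets 4 if talks fail, so Bob offers 4 and keeps 16.
Round 4 (Alice proposes): Bob can get 16 next round, worth 0.8 × 16 = 12.8 now. Alice offers 12.8 and keeps 20 − 12.8 = 7.2.
Round 3 (Bob proposes): Alice can get 7.2 next round, worth 0.46 × 7.2 = 3.312 now; Bob offers that and keeps 16.688.
Round 2 (Alice proposes): Bob can get 16.688 next round, worth 0.8 × 16.688 = 13.3504 now. Alice offers 13.3504 and keeps 20 − 13.3504 = 6.6496.
So by rejecting in round 1, Alice gets 6.6496 next round, worth 0.46 × 6.6496 = 3.058816 now.
Offer 5 ≥ 3.058816, so Alice accepts.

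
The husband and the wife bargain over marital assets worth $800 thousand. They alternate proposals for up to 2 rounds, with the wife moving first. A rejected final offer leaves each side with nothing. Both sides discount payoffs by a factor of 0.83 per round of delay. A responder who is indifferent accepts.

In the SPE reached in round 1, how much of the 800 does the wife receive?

136

Round 2 (the husband proposes): the wife will accept anything ≥ 0, so the husband offers 0 and keeps 800.
Round 1 (the wife proposes): the husband can get 800 next round, worth 0.83 × 800 = 664 now; the wife offers that and keeps 136.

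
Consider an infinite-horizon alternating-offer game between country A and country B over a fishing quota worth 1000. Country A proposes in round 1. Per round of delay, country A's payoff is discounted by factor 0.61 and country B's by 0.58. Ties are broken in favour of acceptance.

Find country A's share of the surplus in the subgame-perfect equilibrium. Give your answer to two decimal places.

649.95

In a stationary SPE each proposer offers the other exactly their discounted continuation value.
If country A keeps x when proposing and country B keeps y when proposing, then x = 1000 − 0.58y and y = 1000 − 0.61x.
Solving: x = 1000(1 − 0.58) / (1 − 0.61·0.58) = 420 / 0.6462 ≈ 649.9536.
Country B gets 1000 − 649.9536 ≈ 350.0464.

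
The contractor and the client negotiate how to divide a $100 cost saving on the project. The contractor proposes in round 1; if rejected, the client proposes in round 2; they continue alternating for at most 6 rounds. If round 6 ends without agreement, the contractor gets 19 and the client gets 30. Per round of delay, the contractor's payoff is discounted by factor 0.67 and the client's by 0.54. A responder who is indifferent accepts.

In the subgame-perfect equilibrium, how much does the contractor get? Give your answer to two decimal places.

Round 6 (the client proposes): the contractor gets 19 if talks fail, so the client offers 19 and keeps 81.
Round 5 (the contractor proposes): the client can get 81 next round, worth 0.54 × 81 = 43.74 now, so the contractor offers 43.74, keeping 56.26.
Round 4 (the client proposes): the contractor can get 56.26 next round, worth 0.67 × 56.26 = 37.6942 now. The client offers 37.6942 and keeps 100 − 37.6942 = 62.3058.
Round 3 (the contractor proposes): the client can get 62.3058 next round, worth 0.54 × 62.3058 = 33.645132 now. The contractor offers 33.645132 and keeps 100 − 33.645132 = 66.354868.
Round 2 (the client proposes): the contractor can get 66.354868 next round, worth 0.67 × 66.354868 = 44.45776156 now; the client offers that and keeps 55.54223844.
Round 1 (the contractor proposes): the client can get 55.54223844 next round, worth 0.54 × 55.54223844 = 29.9928087576 now. The contractor offers 29.9928087576 and keeps 100 − 29.9928087576 = 70.0071912424.

70.01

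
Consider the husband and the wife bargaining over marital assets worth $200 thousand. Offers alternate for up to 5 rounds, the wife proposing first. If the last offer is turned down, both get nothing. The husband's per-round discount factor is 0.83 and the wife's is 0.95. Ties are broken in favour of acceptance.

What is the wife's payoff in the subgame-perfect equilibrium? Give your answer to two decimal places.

185.16

Work backward from the last round.
Round 5 (the wife proposes): the husband will accept anything ≥ 0, so the wife offers 0 and keeps 200.
Round 4 (the husband proposes): the wife can get 200 next round, worth 0.95 × 200 = 190 now. The husband offers 190 and keeps 200 − 190 = 10.
Round 3 (the wife proposes): the husband can get 10 next round, worth 0.83 × 10 = 8.3 now. The wife offers 8.3 and keeps 200 − 8.3 = 191.7.
Round 2 (the husband proposes): the wife can get 191.7 next round, worth 0.95 × 191.7 = 182.115 now; the husband offers that and keeps 17.885.
Round 1 (the wife proposes): the husband can get 17.885 next round, worth 0.83 × 17.885 = 14.84455 now, so the wife offers 14.84455, keeping 185.15545.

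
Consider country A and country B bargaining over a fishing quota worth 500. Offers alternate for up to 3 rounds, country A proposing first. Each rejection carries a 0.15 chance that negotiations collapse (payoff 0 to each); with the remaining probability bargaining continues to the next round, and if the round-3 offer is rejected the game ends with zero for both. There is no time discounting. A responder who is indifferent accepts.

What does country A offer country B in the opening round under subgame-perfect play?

Round 3 (country A proposes): rejection yields 0 for country B; country A offers 0 and keeps 500.
Round 2 (country B proposes): rejecting gives country A an expected 0.85 × 500 = 425; country B offers that and keeps 75.
Round 1 (country A proposes): rejecting gives country B an expected 0.85 × 75 = 63.75, so country A offers 63.75, keeping 436.25.

63.75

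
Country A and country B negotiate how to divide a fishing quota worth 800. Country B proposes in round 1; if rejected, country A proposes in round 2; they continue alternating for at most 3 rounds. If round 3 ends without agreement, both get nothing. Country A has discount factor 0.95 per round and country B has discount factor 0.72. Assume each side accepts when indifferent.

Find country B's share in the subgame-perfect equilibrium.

Solve by backward induction from round 3.
Round 3 (country B proposes): rejection yields 0 for country A; country B offers 0 and keeps 800.
Round 2 (country A proposes): country B can get 800 next round, worth 0.72 × 800 = 576 now. Country A offers 576 and keeps 800 − 576 = 224.
Round 1 (country B proposes): country A can get 224 next round, worth 0.95 × 224 = 212.8 now. Country B offers 212.8 and keeps 800 − 212.8 = 587.2.

587.2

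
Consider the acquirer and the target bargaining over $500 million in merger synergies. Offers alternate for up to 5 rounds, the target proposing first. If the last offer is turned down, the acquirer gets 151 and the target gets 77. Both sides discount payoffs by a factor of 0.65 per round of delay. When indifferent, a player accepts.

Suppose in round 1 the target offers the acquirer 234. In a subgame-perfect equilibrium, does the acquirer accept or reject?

Work out the acquirer's continuation value if the offer is rejected.
Round 5 (the target proposes): the acquirer gets 151 if talks fail, so the target offers 151 and keeps 349.
Round 4 (the acquirer proposes): the target can get 349 next round, worth 0.65 × 349 = 226.85 now; the acquirer offers that and keeps 273.15.
Round 3 (the target proposes): the acquirer can get 273.15 next round, worth 0.65 × 273.15 = 177.5475 now, so the target offers 177.5475, keeping 322.4525.
Round 2 (the acquirer proposes): the target can get 322.4525 next round, worth 0.65 × 322.4525 = 209.594125 now. The acquirer offers 209.594125 and keeps 500 − 209.594125 = 290.405875.
So by rejecting in round 1, the acquirer gets 290.405875 next round, worth 0.65 × 290.405875 = 188.76381875 now.
Offer 234 ≥ 188.76381875, so the acquirer accepts.

Accept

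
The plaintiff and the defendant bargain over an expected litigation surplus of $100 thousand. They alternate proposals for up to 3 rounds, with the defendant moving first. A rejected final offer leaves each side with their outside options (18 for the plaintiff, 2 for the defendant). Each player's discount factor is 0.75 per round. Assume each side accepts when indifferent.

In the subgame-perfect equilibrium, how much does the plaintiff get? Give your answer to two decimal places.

28.88

Round 3 (the defendant proposes): the plaintiff gets 18 if talks fail, so the defendant offers 18 and keeps 82.
Round 2 (the plaintiff proposes): the defendant can get 82 next round, worth 0.75 × 82 = 61.5 now. The plaintiff offers 61.5 and keeps 100 − 61.5 = 38.5.
Round 1 (the defendant proposes): the plaintiff can get 38.5 next round, worth 0.75 × 38.5 = 28.875 now; the defendant offers that and keeps 71.125.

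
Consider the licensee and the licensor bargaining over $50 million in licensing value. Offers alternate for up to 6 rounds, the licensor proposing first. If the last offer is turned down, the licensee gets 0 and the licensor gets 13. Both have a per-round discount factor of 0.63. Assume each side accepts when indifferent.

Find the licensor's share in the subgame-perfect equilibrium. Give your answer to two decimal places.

30.05

Round 6 (the licensee proposes): the licensor gets 13 if talks fail, so the licensee offers 13 and keeps 37.
Round 5 (the licensor proposes): the licensee can get 37 next round, worth 0.63 × 37 = 23.31 now, so the licensor offers 23.31, keeping 26.69.
Round 4 (the licensee proposes): the licensor can get 26.69 next round, worth 0.63 × 26.69 = 16.8147 now, so the licensee offers 16.8147, keeping 33.1853.
Round 3 (the licensor proposes): the licensee can get 33.1853 next round, worth 0.63 × 33.1853 = 20.906739 now; the licensor offers that and keeps 29.093261.
Round 2 (the licensee proposes): the licensor can get 29.093261 next round, worth 0.63 × 29.093261 = 18.32875443 now. The licensee offers 18.32875443 and keeps 50 − 18.32875443 = 31.67124557.
Round 1 (the licensor proposes): the licensee can get 31.67124557 next round, worth 0.63 × 31.67124557 = 19.9528847091 now, so the licensor offers 19.9528847091, keeping 30.0471152909.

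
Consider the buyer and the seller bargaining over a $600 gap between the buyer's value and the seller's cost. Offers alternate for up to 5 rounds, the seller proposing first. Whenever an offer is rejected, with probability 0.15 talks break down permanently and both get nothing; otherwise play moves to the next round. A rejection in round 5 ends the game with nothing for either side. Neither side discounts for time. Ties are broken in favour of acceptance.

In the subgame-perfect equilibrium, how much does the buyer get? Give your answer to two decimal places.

Round 5 (the seller proposes): the buyer will accept anything ≥ 0, so the seller offers 0 and keeps 600.
Round 4 (the buyer proposes): rejecting gives the seller an expected 0.85 × 600 = 510, so the buyer offers 510, keeping 90.
Round 3 (the seller proposes): rejecting gives the buyer an expected 0.85 × 90 = 76.5; the seller offers that and keeps 523.5.
Round 2 (the buyer proposes): rejecting gives the seller an expected 0.85 × 523.5 = 444.975; the buyer offers that and keeps 155.025.
Round 1 (the seller proposes): rejecting gives the buyer an expected 0.85 × 155.025 = 131.77125, so the seller offers 131.77125, keeping 468.22875.

131.77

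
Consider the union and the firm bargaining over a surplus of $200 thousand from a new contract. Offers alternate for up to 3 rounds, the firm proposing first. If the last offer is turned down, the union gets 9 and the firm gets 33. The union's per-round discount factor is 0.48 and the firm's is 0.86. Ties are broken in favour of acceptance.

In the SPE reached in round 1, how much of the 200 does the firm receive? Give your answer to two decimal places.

Round 3 (the firm proposes): the union gets 9 if talks fail, so the firm offers 9 and keeps 191.
Round 2 (the union proposes): the firm can get 191 next round, worth 0.86 × 191 = 164.26 now, so the union offers 164.26, keeping 35.74.
Round 1 (the firm proposes): the union can get 35.74 next round, worth 0.48 × 35.74 = 17.1552 now, so the firm offers 17.1552, keeping 182.8448.

182.84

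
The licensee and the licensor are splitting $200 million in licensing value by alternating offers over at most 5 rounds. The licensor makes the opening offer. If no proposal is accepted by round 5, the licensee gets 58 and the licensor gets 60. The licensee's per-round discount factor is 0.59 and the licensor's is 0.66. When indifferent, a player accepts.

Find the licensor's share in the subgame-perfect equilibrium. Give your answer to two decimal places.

Solve by backward induction from round 5.
Round 5 (the licensor proposes): the licensee gets 58 if talks fail, so the licensor offers 58 and keeps 142.
Round 4 (the licensee proposes): the licensor can get 142 next round, worth 0.66 × 142 = 93.72 now; the licensee offers that and keeps 106.28.
Round 3 (the licensor proposes): the licensee can get 106.28 next round, worth 0.59 × 106.28 = 62.7052 now; the licensor offers that and keeps 137.2948.
Round 2 (the licensee proposes): the licensor can get 137.2948 next round, worth 0.66 × 137.2948 = 90.614568 now. The licensee offers 90.614568 and keeps 200 − 90.614568 = 109.385432.
Round 1 (the licensor proposes): the licensee can get 109.385432 next round, worth 0.59 × 109.385432 = 64.53740488 now; the licensor offers that and keeps 135.46259512.

135.46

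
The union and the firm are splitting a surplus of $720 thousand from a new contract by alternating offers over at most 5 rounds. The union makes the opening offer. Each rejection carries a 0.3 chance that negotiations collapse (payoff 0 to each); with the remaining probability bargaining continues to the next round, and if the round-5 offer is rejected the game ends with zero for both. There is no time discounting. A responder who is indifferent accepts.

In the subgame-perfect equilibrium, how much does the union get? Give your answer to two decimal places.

494.71

Round 5 (the union proposes): rejection yields 0 for the firm; the union offers 0 and keeps 720.
Round 4 (the firm proposes): rejecting gives the union an expected 0.7 × 720 = 504. The firm offers 504 and keeps 720 − 504 = 216.
Round 3 (the union proposes): rejecting gives the firm an expected 0.7 × 216 = 151.2, so the union offers 151.2, keeping 568.8.
Round 2 (the firm proposes): rejecting gives the union an expected 0.7 × 568.8 = 398.16. The firm offers 398.16 and keeps 720 − 398.16 = 321.84.
Round 1 (the union proposes): rejecting gives the firm an expected 0.7 × 321.84 = 225.288; the union offers that and keeps 494.712.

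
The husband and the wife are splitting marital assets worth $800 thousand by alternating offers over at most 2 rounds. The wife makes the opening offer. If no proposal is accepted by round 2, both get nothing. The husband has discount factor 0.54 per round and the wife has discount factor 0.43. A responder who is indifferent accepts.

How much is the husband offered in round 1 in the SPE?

Round 2 (the husband proposes): the wife will accept anything ≥ 0, so the husband offers 0 and keeps 800.
Round 1 (the wife proposes): the husband can get 800 next round, worth 0.54 × 800 = 432 now. The wife offers 432 and keeps 800 − 432 = 368.

432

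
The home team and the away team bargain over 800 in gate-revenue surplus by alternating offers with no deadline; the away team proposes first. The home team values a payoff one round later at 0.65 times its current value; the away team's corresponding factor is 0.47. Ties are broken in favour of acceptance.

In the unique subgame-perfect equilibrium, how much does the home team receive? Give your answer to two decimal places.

Let x be the away team's share when the away team proposes and y be the home team's share when the home team proposes.
The home team accepts iff offered ≥ 0.65·y, so x = 800 − 0.65y. Symmetrically y = 800 − 0.47x.
Substituting: x = 800 − 0.65(800 − 0.47x), giving x(1 − 0.47·0.65) = 800(1 − 0.65).
So x = 800 × 0.35 / 0.6945 ≈ 403.1677, and the home team receives 800 − x ≈ 396.8323.

396.83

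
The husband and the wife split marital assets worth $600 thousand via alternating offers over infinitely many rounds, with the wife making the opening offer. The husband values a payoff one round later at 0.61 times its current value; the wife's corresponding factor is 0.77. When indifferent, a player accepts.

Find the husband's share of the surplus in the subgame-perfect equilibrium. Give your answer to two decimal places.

158.74

When the wife proposes, the husband accepts any offer worth at least 0.61 times what the husband would get by proposing next round; and vice versa.
This gives x = 600 − 0.61y and y = 600 − 0.77x, where x and y are each side's share when it proposes.
Hence (1 − 0.61·0.77)x = 600(1 − 0.61), i.e. 0.5303·x = 234.
x ≈ 441.2597; the husband's share is 600 − x ≈ 158.7403.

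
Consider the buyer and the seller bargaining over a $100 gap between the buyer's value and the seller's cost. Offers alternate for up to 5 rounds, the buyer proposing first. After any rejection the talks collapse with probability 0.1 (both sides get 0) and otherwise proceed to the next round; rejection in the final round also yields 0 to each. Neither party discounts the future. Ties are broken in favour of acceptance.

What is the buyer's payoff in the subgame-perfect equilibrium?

Round 5 (the buyer proposes): rejection yields 0 for the seller; the buyer offers 0 and keeps 100.
Round 4 (the seller proposes): rejecting gives the buyer an expected 0.9 × 100 = 90; the seller offers that and keeps 10.
Round 3 (the buyer proposes): rejecting gives the seller an expected 0.9 × 10 = 9; the buyer offers that and keeps 91.
Round 2 (the seller proposes): rejecting gives the buyer an expected 0.9 × 91 = 81.9, so the seller offers 81.9, keeping 18.1.
Round 1 (the buyer proposes): rejecting gives the seller an expected 0.9 × 18.1 = 16.29. The buyer offers 16.29 and keeps 100 − 16.29 = 83.71.

83.71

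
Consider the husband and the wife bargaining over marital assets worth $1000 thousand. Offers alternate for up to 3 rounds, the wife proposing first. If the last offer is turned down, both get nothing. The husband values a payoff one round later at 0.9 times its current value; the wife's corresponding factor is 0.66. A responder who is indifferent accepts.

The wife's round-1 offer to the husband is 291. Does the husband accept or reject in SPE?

Reject

Work out the husband's continuation value if the offer is rejected.
Round 3 (the wife proposes): the husband will accept anything ≥ 0, so the wife offers 0 and keeps 1000.
Round 2 (the husband proposes): the wife can get 1000 next round, worth 0.66 × 1000 = 660 now. The husband offers 660 and keeps 1000 − 660 = 340.
So by rejecting in round 1, the husband gets 340 next round, worth 0.9 × 340 = 306 now.
Offer 291 < 306, so the husband rejects.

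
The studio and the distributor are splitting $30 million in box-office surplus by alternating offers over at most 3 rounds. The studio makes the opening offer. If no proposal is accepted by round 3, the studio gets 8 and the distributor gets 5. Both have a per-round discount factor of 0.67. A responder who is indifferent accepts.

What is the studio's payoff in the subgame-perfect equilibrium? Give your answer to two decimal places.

Round 3 (the studio proposes): the distributor gets 5 if talks fail, so the studio offers 5 and keeps 25.
Round 2 (the distributor proposes): the studio can get 25 next round, worth 0.67 × 25 = 16.75 now, so the distributor offers 16.75, keeping 13.25.
Round 1 (the studio proposes): the distributor can get 13.25 next round, worth 0.67 × 13.25 = 8.8775 now, so the studio offers 8.8775, keeping 21.1225.

21.12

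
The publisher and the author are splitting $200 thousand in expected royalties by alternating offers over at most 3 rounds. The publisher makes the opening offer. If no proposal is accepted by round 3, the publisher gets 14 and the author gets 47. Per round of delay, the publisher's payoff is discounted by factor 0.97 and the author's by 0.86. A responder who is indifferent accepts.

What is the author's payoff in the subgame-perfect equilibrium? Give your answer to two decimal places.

Solve by backward induction from round 3.
Round 3 (the publisher proposes): the author gets 47 if talks fail, so the publisher offers 47 and keeps 153.
Round 2 (the author proposes): the publisher can get 153 next round, worth 0.97 × 153 = 148.41 now. The author offers 148.41 and keeps 200 − 148.41 = 51.59.
Round 1 (the publisher proposes): the author can get 51.59 next round, worth 0.86 × 51.59 = 44.3674 now, so the publisher offers 44.3674, keeping 155.6326.

44.37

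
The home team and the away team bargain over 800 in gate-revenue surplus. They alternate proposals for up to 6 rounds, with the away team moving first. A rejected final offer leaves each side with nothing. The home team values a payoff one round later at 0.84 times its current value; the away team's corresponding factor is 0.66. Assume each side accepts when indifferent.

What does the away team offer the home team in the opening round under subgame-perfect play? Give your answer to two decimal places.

By backward induction:
Round 6 (the home team proposes): rejection yields 0 for the away team; the home team offers 0 and keeps 800.
Round 5 (the away team proposes): the home team can get 800 next round, worth 0.84 × 800 = 672 now, so the away team offers 672, keeping 128.
Round 4 (the home team proposes): the away team can get 128 next round, worth 0.66 × 128 = 84.48 now, so the home team offers 84.48, keeping 715.52.
Round 3 (the away team proposes): the home team can get 715.52 next round, worth 0.84 × 715.52 = 601.0368 now. The away team offers 601.0368 and keeps 800 − 601.0368 = 198.9632.
Round 2 (the home team proposes): the away team can get 198.9632 next round, worth 0.66 × 198.9632 = 131.315712 now; the home team offers that and keeps 668.684288.
Round 1 (the away team proposes): the home team can get 668.684288 next round, worth 0.84 × 668.684288 = 561.69480192 now, so the away team offers 561.69480192, keeping 238.30519808.

561.69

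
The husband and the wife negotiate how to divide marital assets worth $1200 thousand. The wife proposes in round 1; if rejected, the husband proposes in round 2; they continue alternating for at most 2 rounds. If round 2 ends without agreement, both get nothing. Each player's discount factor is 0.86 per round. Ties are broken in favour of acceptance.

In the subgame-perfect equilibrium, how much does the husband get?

1032

Round 2 (the husband proposes): rejection yields 0 for the wife; the husband offers 0 and keeps 1200.
Round 1 (the wife proposes): the husband can get 1200 next round, worth 0.86 × 1200 = 1032 now. The wife offers 1032 and keeps 1200 − 1032 = 168.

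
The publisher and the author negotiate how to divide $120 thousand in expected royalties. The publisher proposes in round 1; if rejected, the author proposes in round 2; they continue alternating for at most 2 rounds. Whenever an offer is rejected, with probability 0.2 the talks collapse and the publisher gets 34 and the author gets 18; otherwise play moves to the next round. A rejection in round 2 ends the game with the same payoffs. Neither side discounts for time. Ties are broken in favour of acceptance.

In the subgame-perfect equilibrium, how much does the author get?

72.4

Round 2 (the author proposes): the publisher gets 34 if talks fail, so the author offers 34 and keeps 86.
Round 1 (the publisher proposes): rejecting gives the author an expected 0.8 × 86 + 0.2 × 18 = 72.4; the publisher offers that and keeps 47.6.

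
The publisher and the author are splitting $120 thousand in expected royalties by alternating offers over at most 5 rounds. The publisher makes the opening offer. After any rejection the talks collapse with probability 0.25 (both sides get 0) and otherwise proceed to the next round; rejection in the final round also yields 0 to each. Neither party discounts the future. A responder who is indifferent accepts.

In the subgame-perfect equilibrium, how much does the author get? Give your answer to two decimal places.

Round 5 (the publisher proposes): rejection yields 0 for the author; the publisher offers 0 and keeps 120.
Round 4 (the author proposes): rejecting gives the publisher an expected 0.75 × 120 = 90; the author offers that and keeps 30.
Round 3 (the publisher proposes): rejecting gives the author an expected 0.75 × 30 = 22.5; the publisher offers that and keeps 97.5.
Round 2 (the author proposes): rejecting gives the publisher an expected 0.75 × 97.5 = 73.125, so the author offers 73.125, keeping 46.875.
Round 1 (the publisher proposes): rejecting gives the author an expected 0.75 × 46.875 = 35.15625. The publisher offers 35.15625 and keeps 120 − 35.15625 = 84.84375.

35.16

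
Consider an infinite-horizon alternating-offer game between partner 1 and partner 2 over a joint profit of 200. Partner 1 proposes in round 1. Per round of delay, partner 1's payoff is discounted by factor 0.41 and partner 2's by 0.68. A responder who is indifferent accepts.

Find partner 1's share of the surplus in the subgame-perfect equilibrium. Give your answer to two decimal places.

88.74

When partner 1 proposes, partner 2 accepts any offer worth at least 0.68 times what partner 2 would get by proposing next round; and vice versa.
This gives x = 200 − 0.68y and y = 200 − 0.41x, where x and y are each side's share when it proposes.
Hence (1 − 0.68·0.41)x = 200(1 − 0.68), i.e. 0.7212·x = 64.
x ≈ 88.7410; partner 2's share is 200 − x ≈ 111.2590.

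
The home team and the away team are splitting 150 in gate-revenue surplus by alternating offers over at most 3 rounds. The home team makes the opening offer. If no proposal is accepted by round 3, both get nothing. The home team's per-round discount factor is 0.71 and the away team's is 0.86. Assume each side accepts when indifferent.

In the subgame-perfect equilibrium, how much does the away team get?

Round 3 (the home team proposes): rejection yields 0 for the away team; the home team offers 0 and keeps 150.
Round 2 (the away team proposes): the home team can get 150 next round, worth 0.71 × 150 = 106.5 now. The away team offers 106.5 and keeps 150 − 106.5 = 43.5.
Round 1 (the home team proposes): the away team can get 43.5 next round, worth 0.86 × 43.5 = 37.41 now. The home team offers 37.41 and keeps 150 − 37.41 = 112.59.

37.41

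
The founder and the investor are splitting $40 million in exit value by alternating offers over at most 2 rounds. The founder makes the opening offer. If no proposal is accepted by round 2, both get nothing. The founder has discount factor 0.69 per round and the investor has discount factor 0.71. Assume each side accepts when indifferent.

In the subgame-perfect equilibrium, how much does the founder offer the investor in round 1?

28.4

Round 2 (the investor proposes): rejection yields 0 for the founder; the investor offers 0 and keeps 40.
Round 1 (the founder proposes): the investor can get 40 next round, worth 0.71 × 40 = 28.4 now; the founder offers that and keeps 11.6.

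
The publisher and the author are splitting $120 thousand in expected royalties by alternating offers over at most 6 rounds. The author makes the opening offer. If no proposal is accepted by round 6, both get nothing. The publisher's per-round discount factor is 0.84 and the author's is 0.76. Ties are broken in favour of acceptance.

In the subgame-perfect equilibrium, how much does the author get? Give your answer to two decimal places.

Round 6 (the publisher proposes): the author will accept anything ≥ 0, so the publisher offers 0 and keeps 120.
Round 5 (the author proposes): the publisher can get 120 next round, worth 0.84 × 120 = 100.8 now; the author offers that and keeps 19.2.
Round 4 (the publisher proposes): the author can get 19.2 next round, worth 0.76 × 19.2 = 14.592 now. The publisher offers 14.592 and keeps 120 − 14.592 = 105.408.
Round 3 (the author proposes): the publisher can get 105.408 next round, worth 0.84 × 105.408 = 88.54272 now, so the author offers 88.54272, keeping 31.45728.
Round 2 (the publisher proposes): the author can get 31.45728 next round, worth 0.76 × 31.45728 = 23.9075328 now, so the publisher offers 23.9075328, keeping 96.0924672.
Round 1 (the author proposes): the publisher can get 96.0924672 next round, worth 0.84 × 96.0924672 = 80.717672448 now; the author offers that and keeps 39.282327552.

39.28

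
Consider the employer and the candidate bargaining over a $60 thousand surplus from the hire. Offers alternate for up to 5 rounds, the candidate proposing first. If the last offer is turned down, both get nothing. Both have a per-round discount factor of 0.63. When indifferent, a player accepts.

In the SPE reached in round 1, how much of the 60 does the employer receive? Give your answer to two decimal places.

19.54

Round 5 (the candidate proposes): the employer will accept anything ≥ 0, so the candidate offers 0 and keeps 60.
Round 4 (the employer proposes): the candidate can get 60 next round, worth 0.63 × 60 = 37.8 now. The employer offers 37.8 and keeps 60 − 37.8 = 22.2.
Round 3 (the candidate proposes): the employer can get 22.2 next round, worth 0.63 × 22.2 = 13.986 now, so the candidate offers 13.986, keeping 46.014.
Round 2 (the employer proposes): the candidate can get 46.014 next round, worth 0.63 × 46.014 = 28.98882 now; the employer offers that and keeps 31.01118.
Round 1 (the candidate proposes): the employer can get 31.01118 next round, worth 0.63 × 31.01118 = 19.5370434 now, so the candidate offers 19.5370434, keeping 40.4629566.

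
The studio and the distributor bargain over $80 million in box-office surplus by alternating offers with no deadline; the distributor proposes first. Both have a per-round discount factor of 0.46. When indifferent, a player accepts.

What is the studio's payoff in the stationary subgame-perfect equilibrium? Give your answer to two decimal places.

In a stationary SPE each proposer offers the other exactly their discounted continuation value.
If the distributor keeps x when proposing and the studio keeps y when proposing, then x = 80 − 0.46y and y = 80 − 0.46x.
Solving: x = 80(1 − 0.46) / (1 − 0.46·0.46) = 43.2 / 0.7884 ≈ 54.7945.
The studio gets 80 − 54.7945 ≈ 25.2055.

25.21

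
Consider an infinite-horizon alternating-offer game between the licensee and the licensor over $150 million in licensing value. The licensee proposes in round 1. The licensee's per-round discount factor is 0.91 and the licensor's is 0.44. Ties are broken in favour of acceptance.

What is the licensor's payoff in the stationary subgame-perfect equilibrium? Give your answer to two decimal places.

When the licensee proposes, the licensor accepts any offer worth at least 0.44 times what the licensor would get by proposing next round; and vice versa.
This gives x = 150 − 0.44y and y = 150 − 0.91x, where x and y are each side's share when it proposes.
Hence (1 − 0.44·0.91)x = 150(1 − 0.44), i.e. 0.5996·x = 84.
x ≈ 140.0934; the licensor's share is 150 − x ≈ 9.9066.

9.91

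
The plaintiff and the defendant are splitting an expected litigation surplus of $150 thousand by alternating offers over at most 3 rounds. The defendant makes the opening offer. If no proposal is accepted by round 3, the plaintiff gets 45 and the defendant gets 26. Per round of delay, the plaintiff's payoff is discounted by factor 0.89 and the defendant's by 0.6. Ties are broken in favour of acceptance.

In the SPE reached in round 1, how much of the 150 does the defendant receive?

Solve by backward induction from round 3.
Round 3 (the defendant proposes): the plaintiff gets 45 if talks fail, so the defendant offers 45 and keeps 105.
Round 2 (the plaintiff proposes): the defendant can get 105 next round, worth 0.6 × 105 = 63 now. The plaintiff offers 63 and keeps 150 − 63 = 87.
Round 1 (the defendant proposes): the plaintiff can get 87 next round, worth 0.89 × 87 = 77.43 now; the defendant offers that and keeps 72.57.

72.57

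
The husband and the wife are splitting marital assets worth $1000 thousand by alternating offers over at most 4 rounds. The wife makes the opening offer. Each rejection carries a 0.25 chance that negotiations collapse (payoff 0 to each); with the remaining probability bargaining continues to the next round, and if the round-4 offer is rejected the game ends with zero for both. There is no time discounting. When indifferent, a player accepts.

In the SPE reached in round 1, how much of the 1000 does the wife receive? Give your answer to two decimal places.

390.63

By backward induction:
Round 4 (the husband proposes): the wife will accept anything ≥ 0, so the husband offers 0 and keeps 1000.
Round 3 (the wife proposes): rejecting gives the husband an expected 0.75 × 1000 = 750; the wife offers that and keeps 250.
Round 2 (the husband proposes): rejecting gives the wife an expected 0.75 × 250 = 187.5; the husband offers that and keeps 812.5.
Round 1 (the wife proposes): rejecting gives the husband an expected 0.75 × 812.5 = 609.375, so the wife offers 609.375, keeping 390.625.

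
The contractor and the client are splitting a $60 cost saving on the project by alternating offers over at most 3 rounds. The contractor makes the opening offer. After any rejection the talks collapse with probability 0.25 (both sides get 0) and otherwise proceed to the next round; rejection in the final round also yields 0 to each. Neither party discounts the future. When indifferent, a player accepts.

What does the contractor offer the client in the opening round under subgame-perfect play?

Round 3 (the contractor proposes): the client will accept anything ≥ 0, so the contractor offers 0 and keeps 60.
Round 2 (the client proposes): rejecting gives the contractor an expected 0.75 × 60 = 45, so the client offers 45, keeping 15.
Round 1 (the contractor proposes): rejecting gives the client an expected 0.75 × 15 = 11.25; the contractor offers that and keeps 48.75.

11.25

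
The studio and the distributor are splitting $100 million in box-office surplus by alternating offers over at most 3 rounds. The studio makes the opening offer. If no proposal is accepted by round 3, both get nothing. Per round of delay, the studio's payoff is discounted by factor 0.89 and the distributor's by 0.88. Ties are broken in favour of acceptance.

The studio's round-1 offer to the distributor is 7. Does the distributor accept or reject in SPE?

Reject

Work out the distributor's continuation value if the offer is rejected.
Round 3 (the studio proposes): rejection yields 0 for the distributor; the studio offers 0 and keeps 100.
Round 2 (the distributor proposes): the studio can get 100 next round, worth 0.89 × 100 = 89 now; the distributor offers that and keeps 11.
So by rejecting in round 1, the distributor gets 11 next round, worth 0.88 × 11 = 9.68 now.
Offer 7 < 9.68, so the distributor rejects.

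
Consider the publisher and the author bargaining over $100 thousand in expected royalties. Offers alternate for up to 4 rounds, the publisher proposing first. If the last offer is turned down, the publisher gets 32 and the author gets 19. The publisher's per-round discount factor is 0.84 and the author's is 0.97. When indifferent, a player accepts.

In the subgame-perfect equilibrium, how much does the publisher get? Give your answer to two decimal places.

Round 4 (the author proposes): the publisher gets 32 if talks fail, so the author offers 32 and keeps 68.
Round 3 (the publisher proposes): the author can get 68 next round, worth 0.97 × 68 = 65.96 now; the publisher offers that and keeps 34.04.
Round 2 (the author proposes): the publisher can get 34.04 next round, worth 0.84 × 34.04 = 28.5936 now, so the author offers 28.5936, keeping 71.4064.
Round 1 (the publisher proposes): the author can get 71.4064 next round, worth 0.97 × 71.4064 = 69.264208 now, so the publisher offers 69.264208, keeping 30.735792.

30.74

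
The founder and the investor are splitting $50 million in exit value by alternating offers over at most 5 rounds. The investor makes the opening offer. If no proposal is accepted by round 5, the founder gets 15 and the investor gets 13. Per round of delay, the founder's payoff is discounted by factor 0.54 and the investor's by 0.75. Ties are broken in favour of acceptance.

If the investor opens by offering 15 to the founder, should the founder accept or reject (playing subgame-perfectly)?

Accept

Round 5 (the investor proposes): the founder gets 15 if talks fail, so the investor offers 15 and keeps 35.
Round 4 (the founder proposes): the investor can get 35 next round, worth 0.75 × 35 = 26.25 now. The founder offers 26.25 and keeps 50 − 26.25 = 23.75.
Round 3 (the investor proposes): the founder can get 23.75 next round, worth 0.54 × 23.75 = 12.825 now; the investor offers that and keeps 37.175.
Round 2 (the founder proposes): the investor can get 37.175 next round, worth 0.75 × 37.175 = 27.88125 now. The founder offers 27.88125 and keeps 50 − 27.88125 = 22.11875.
So by rejecting in round 1, the founder gets 22.11875 next round, worth 0.54 × 22.11875 = 11.944125 now.
Offer 15 ≥ 11.944125, so the founder accepts.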